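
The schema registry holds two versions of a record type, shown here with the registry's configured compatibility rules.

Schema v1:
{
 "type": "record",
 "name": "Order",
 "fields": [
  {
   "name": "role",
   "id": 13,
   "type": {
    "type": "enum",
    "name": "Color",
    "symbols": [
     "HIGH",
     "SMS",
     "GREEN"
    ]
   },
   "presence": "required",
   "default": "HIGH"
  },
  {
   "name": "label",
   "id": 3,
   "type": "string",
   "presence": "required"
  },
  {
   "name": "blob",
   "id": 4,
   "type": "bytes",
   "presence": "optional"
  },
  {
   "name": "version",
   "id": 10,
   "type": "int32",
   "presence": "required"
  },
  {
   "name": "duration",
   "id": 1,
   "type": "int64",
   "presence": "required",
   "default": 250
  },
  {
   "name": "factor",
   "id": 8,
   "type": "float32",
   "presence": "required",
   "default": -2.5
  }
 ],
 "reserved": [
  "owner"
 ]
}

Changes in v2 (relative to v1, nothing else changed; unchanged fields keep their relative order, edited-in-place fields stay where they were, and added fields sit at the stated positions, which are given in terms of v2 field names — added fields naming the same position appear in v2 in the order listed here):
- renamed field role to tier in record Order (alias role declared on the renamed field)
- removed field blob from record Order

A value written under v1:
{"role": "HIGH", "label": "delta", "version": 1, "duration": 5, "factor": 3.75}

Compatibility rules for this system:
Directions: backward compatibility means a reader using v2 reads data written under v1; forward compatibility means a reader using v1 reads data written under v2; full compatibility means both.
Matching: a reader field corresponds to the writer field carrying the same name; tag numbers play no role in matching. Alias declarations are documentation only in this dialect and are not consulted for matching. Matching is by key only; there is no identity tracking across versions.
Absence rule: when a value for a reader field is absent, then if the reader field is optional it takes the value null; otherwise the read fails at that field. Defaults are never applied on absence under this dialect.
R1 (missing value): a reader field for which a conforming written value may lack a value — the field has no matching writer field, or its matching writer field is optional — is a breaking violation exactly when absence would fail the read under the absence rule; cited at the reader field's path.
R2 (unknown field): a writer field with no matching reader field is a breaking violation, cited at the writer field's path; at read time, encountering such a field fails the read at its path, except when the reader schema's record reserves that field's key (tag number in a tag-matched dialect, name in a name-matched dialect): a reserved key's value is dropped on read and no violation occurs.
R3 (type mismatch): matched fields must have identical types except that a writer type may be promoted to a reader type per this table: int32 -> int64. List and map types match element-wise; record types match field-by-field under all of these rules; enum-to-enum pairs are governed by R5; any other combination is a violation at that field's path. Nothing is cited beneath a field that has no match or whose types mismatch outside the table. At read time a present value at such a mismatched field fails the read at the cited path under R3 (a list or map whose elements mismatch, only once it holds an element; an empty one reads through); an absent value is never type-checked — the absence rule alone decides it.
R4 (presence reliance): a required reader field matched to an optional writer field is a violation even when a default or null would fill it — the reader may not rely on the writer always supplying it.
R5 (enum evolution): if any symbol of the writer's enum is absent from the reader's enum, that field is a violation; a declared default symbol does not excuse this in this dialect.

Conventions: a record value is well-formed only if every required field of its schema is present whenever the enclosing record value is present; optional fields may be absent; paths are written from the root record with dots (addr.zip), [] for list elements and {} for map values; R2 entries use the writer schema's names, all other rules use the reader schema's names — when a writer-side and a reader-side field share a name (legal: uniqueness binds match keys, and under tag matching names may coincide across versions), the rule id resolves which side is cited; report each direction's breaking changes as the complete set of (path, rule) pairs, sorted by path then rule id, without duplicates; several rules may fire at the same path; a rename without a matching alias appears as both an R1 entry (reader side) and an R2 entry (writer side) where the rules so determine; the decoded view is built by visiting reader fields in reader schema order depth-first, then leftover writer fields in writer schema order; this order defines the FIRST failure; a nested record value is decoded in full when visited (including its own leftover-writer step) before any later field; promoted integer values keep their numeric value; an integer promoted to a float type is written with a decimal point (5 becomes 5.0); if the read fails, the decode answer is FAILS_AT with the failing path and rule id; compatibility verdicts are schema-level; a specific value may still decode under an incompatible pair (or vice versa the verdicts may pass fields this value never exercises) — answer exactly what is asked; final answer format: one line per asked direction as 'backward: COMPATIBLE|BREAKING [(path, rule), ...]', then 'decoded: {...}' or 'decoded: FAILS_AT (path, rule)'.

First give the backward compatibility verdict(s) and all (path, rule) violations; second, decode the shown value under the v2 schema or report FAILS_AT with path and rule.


backward: BREAKING [(blob, R2), (role, R2), (tier, R1)]; decoded: FAILS_AT (tier, R1)

in Order below, arrows point writer -> reader
backward for Order (reader v2, writer v1):
  no writer field matches reader tier
  label: string -> string, writer required; from label
  version: int32 -> int32, writer required; from version
  duration: int64 -> int64, writer required; from duration
  factor: float32 -> float32, writer required; from factor
  writer field role has no reader counterpart
  writer field blob has no reader counterpart
  breaking: (blob, R2)
  breaking: (role, R2)
  breaking: (tier, R1)
  => backward verdict for Order: BREAKING, 3 violation(s)
decode walk for Order under reader schema v2:
  read fails at tier under R1 (no fill)
  => FAILS_AT (tier, R1)


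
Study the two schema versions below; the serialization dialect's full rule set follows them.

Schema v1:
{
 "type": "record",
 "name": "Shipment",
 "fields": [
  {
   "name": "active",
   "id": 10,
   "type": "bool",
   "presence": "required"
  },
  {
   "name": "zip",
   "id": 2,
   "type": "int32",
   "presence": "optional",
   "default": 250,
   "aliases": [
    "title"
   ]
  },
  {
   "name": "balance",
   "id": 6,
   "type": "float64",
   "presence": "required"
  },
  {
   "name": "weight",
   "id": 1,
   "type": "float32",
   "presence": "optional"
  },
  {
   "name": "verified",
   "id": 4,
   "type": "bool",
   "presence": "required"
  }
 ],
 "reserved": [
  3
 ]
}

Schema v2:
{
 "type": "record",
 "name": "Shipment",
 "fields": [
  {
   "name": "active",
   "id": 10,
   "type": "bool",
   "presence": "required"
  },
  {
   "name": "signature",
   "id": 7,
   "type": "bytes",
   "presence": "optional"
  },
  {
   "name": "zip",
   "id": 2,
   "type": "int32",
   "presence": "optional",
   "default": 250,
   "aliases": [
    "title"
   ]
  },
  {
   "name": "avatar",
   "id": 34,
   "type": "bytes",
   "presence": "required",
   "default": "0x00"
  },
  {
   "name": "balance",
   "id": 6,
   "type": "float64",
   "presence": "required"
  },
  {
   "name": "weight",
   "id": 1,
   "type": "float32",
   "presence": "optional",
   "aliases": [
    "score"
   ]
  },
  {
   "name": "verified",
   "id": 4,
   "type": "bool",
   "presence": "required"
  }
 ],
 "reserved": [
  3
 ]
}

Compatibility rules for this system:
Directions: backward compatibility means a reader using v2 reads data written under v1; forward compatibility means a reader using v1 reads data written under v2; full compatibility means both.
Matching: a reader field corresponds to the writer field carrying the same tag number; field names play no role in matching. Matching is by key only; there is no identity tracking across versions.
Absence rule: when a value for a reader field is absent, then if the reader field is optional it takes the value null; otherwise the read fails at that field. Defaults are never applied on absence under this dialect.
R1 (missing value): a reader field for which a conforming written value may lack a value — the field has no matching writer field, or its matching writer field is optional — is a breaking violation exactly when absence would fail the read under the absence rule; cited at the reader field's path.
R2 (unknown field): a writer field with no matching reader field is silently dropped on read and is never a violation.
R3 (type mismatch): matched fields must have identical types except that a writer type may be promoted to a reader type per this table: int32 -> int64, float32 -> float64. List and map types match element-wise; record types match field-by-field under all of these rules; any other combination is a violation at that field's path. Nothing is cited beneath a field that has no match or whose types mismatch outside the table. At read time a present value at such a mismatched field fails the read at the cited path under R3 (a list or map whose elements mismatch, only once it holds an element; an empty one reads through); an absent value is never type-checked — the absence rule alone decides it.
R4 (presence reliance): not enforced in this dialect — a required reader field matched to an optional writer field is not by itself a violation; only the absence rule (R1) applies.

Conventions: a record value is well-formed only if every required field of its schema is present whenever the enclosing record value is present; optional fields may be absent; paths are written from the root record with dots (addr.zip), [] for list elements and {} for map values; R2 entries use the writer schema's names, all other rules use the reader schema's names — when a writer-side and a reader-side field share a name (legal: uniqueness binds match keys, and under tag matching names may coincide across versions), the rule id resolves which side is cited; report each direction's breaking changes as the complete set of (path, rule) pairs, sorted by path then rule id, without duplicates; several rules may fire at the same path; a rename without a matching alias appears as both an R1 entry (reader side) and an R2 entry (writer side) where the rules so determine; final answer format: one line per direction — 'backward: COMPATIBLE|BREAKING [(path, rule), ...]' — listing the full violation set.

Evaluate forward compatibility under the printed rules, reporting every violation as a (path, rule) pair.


each type pair in Shipment: writer, then reader
checking forward for Shipment: reader v1 against writer v2:
  writer required, bool -> bool: reader active maps from writer active
  writer optional, int32 -> int32: reader zip maps from writer zip
  writer required, float64 -> float64: reader balance maps from writer balance
  writer optional, float32 -> float32: reader weight maps from writer weight
  writer required, bool -> bool: reader verified maps from writer verified
  writer field signature has no reader counterpart
  writer field avatar has no reader counterpart
  => no violations; forward on Shipment: COMPATIBLE
checking off the Shipment differences that do not matter here:
  added field signature to record Shipment: optional bytes, tag 7 (in v2 it sits immediately before zip) -> no rule fires on it in Shipment's dialect; the asked verdict holds
  added field avatar to record Shipment: required bytes, tag 34, default 0x00 (in v2 it sits immediately before balance) -> fires only in the backward direction of Shipment, which is not asked here

forward: COMPATIBLE []


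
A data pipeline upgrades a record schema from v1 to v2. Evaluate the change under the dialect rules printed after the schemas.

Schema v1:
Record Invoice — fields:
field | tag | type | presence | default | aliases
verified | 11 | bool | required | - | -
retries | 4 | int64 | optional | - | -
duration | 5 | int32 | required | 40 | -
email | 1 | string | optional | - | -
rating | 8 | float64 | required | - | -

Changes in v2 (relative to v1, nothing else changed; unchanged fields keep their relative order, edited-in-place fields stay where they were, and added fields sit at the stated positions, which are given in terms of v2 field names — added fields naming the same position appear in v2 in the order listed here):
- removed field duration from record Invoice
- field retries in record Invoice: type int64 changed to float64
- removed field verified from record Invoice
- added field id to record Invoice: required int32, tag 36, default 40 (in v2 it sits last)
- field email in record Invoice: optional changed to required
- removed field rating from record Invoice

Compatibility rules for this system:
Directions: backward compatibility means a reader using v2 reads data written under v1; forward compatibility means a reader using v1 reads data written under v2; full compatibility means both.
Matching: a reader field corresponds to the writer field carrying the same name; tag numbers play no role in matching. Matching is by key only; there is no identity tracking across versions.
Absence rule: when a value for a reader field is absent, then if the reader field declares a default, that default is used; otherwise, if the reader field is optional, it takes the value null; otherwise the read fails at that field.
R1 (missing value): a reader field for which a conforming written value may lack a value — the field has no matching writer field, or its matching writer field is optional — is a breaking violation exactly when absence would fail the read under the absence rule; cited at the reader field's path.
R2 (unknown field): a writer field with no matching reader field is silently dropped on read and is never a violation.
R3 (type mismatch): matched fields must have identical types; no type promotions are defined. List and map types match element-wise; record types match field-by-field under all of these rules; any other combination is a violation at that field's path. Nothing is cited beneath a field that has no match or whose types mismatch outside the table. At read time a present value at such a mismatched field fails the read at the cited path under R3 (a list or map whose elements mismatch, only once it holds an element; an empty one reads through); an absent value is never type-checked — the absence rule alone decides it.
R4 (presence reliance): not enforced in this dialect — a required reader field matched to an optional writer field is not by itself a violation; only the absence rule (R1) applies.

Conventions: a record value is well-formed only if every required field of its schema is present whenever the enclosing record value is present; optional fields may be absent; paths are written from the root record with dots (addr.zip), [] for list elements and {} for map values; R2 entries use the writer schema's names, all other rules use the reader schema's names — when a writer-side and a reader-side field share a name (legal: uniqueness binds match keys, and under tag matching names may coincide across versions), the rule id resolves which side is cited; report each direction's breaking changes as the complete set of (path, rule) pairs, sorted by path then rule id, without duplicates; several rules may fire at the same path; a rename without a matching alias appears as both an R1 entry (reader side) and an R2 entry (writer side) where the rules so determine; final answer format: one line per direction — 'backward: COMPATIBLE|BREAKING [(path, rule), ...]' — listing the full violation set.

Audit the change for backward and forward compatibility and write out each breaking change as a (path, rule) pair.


backward: BREAKING [(email, R1), (retries, R3)]; forward: BREAKING [(rating, R1), (retries, R3), (verified, R1)]

in Invoice below, arrows point writer -> reader
backward for Invoice (reader v2, writer v1):
  retries: paired with writer retries (int64 -> float64; writer optional)
  email: paired with writer email (string -> string; writer optional)
  id: no writer-side match
  verified (writer side), unknown to reader
  duration (writer side), unknown to reader
  rating (writer side), unknown to reader
  rule R1 violated at email
  rule R3 violated at retries
  backward on Invoice therefore BREAKING (2)
forward for Invoice (reader v1, writer v2):
  verified: no writer-side match
  retries: paired with writer retries (float64 -> int64; writer optional)
  duration: no writer-side match
  email: paired with writer email (string -> string; writer required)
  rating: no writer-side match
  id (writer side), unknown to reader
  rule R1 violated at rating
  rule R3 violated at retries
  rule R1 violated at verified
  forward on Invoice therefore BREAKING (3)


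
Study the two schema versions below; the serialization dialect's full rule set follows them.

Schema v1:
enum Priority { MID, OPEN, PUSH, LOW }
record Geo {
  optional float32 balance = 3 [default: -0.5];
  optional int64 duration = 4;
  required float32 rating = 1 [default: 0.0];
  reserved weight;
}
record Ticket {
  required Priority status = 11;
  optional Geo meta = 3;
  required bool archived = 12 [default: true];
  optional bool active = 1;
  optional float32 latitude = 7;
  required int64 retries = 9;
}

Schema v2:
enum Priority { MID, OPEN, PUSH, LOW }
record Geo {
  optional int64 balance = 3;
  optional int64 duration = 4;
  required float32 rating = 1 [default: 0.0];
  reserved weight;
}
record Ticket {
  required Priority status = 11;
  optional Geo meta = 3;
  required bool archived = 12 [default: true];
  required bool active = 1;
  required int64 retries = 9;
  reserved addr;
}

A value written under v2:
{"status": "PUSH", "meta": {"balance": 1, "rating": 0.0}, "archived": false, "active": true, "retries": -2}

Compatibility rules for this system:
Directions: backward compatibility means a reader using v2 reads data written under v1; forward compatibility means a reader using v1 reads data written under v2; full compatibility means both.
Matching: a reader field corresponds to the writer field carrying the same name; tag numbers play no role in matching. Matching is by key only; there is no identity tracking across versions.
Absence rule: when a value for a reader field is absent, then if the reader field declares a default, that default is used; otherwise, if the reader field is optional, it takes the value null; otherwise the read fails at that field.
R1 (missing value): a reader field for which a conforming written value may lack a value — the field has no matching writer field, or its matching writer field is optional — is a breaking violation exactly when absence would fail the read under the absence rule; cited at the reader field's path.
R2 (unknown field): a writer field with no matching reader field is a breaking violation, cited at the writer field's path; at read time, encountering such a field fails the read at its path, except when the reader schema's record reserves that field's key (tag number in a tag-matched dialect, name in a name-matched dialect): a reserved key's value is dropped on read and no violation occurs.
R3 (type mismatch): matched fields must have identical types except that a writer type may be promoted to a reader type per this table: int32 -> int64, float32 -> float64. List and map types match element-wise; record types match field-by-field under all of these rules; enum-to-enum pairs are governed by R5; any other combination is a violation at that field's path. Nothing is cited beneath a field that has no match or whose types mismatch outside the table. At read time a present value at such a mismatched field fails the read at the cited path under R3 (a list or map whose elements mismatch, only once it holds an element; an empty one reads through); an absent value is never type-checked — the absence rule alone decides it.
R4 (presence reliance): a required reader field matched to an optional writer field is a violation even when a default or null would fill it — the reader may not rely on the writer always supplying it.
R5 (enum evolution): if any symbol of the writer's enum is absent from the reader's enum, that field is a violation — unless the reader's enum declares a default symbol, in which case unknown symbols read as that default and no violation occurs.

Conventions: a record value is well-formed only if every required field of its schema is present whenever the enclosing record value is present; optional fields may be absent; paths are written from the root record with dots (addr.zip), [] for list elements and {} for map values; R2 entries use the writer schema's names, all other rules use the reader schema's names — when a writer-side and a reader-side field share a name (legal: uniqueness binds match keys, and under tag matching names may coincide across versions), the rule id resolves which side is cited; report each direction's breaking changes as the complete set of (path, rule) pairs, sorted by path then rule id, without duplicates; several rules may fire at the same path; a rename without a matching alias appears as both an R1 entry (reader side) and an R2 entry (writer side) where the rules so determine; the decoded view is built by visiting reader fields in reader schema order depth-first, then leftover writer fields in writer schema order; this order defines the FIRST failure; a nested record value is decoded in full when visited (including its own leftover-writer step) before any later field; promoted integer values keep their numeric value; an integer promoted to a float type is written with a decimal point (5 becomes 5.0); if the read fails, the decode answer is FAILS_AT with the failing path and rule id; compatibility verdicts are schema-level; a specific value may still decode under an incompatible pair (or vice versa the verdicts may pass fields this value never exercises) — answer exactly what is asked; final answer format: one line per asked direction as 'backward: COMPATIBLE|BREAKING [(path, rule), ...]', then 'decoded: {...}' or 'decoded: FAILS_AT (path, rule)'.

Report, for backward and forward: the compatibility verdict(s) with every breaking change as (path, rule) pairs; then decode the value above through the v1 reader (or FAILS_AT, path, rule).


backward: BREAKING [(active, R1), (active, R4), (latitude, R2), (meta.balance, R3)]; forward: BREAKING [(meta.balance, R3)]; decoded: FAILS_AT (meta.balance, R3)

each type pair in Ticket: writer, then reader
backward for Ticket (reader v2, writer v1):
  Priority -> Priority, writer required: status aligns to status
  Geo -> Geo, writer optional: meta aligns to meta
  bool -> bool, writer required: archived aligns to archived
  bool -> bool, writer optional: active aligns to active
  int64 -> int64, writer required: retries aligns to retries
  writer latitude: unknown to reader
  float32 -> int64, writer optional: meta.balance aligns to meta.balance
  int64 -> int64, writer optional: meta.duration aligns to meta.duration
  float32 -> float32, writer required: meta.rating aligns to meta.rating
  R1 fires at active
  R4 fires at active
  R2 fires at latitude
  R3 fires at meta.balance
  => 4 violation(s): backward is BREAKING for Ticket
forward for Ticket (reader v1, writer v2):
  Priority -> Priority, writer required: status aligns to status
  Geo -> Geo, writer optional: meta aligns to meta
  bool -> bool, writer required: archived aligns to archived
  bool -> bool, writer required: active aligns to active
  latitude has no writer counterpart
  int64 -> int64, writer required: retries aligns to retries
  int64 -> float32, writer optional: meta.balance aligns to meta.balance
  int64 -> int64, writer optional: meta.duration aligns to meta.duration
  float32 -> float32, writer required: meta.rating aligns to meta.rating
  R3 fires at meta.balance
  => 1 violation(s): forward is BREAKING for Ticket
decode (reader v1):
  status := "PUSH"
  read fails at meta.balance under R3
  => FAILS_AT (meta.balance, R3)


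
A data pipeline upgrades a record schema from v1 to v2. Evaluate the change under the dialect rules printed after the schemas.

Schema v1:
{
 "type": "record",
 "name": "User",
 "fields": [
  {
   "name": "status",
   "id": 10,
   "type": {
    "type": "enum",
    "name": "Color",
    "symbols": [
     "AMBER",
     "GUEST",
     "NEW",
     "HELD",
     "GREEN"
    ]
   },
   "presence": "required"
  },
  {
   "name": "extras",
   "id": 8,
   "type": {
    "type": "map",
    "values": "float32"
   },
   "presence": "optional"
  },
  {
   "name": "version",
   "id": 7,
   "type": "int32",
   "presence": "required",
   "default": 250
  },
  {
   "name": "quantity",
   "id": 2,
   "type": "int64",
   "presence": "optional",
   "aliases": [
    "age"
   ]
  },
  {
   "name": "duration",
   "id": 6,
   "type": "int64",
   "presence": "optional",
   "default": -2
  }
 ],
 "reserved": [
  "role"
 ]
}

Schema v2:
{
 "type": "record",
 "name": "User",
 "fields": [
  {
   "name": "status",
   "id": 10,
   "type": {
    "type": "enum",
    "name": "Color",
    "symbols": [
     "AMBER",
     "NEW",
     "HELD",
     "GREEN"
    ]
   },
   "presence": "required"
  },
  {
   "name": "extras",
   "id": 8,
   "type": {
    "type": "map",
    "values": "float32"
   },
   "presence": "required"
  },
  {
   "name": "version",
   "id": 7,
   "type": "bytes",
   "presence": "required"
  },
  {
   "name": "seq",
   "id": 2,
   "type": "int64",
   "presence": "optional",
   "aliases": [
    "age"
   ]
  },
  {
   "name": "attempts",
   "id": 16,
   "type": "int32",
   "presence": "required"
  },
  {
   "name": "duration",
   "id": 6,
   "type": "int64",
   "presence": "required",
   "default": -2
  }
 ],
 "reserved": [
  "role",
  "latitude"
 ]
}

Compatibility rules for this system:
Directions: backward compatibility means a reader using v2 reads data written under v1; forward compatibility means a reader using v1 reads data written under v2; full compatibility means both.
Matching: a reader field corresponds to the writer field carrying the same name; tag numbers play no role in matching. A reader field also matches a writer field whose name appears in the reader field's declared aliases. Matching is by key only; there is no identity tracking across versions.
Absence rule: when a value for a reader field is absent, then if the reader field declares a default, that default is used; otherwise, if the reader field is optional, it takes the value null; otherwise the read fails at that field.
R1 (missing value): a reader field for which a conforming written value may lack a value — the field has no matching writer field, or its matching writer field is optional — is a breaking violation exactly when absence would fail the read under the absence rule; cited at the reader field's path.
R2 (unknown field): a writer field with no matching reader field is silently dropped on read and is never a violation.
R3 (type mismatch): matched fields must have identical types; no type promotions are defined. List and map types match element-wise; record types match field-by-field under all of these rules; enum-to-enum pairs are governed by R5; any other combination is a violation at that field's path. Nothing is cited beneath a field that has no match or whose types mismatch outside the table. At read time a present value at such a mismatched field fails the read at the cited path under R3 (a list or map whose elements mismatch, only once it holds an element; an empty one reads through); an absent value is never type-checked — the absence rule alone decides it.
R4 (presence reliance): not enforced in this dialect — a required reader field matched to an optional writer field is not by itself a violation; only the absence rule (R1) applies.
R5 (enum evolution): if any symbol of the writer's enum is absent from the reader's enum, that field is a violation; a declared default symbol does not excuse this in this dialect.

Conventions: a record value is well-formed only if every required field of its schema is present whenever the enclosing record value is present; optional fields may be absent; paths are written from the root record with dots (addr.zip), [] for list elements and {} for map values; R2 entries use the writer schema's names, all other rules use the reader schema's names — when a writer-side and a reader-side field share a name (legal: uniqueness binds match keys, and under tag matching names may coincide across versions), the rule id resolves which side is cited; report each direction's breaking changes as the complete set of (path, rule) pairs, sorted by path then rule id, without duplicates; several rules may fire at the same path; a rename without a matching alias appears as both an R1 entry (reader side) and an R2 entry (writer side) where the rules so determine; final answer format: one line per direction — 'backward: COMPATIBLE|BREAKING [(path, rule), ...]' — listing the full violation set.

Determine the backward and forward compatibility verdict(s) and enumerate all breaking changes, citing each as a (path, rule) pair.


arrows below run writer -> reader for User
checking backward for User: reader v2 against writer v1:
  status: paired with writer status (Color -> Color; writer required)
  extras: paired with writer extras (map<string, float32> -> map<string, float32>; writer optional)
  version: paired with writer version (int32 -> bytes; writer required)
  seq: no writer match
  attempts: no writer match
  duration: paired with writer duration (int64 -> int64; writer optional)
  writer field quantity has no reader counterpart
  breaking: (attempts, R1)
  breaking: (extras, R1)
  breaking: (status, R5)
  breaking: (version, R3)
  => 4 violation(s): backward is BREAKING for User
checking forward for User: reader v1 against writer v2:
  status: paired with writer status (Color -> Color; writer required)
  extras: paired with writer extras (map<string, float32> -> map<string, float32>; writer required)
  version: paired with writer version (bytes -> int32; writer required)
  quantity: no writer match
  duration: paired with writer duration (int64 -> int64; writer required)
  writer field seq has no reader counterpart
  writer field attempts has no reader counterpart
  breaking: (version, R3)
  => 1 violation(s): forward is BREAKING for User

backward: BREAKING [(attempts, R1), (extras, R1), (status, R5), (version, R3)]; forward: BREAKING [(version, R3)]


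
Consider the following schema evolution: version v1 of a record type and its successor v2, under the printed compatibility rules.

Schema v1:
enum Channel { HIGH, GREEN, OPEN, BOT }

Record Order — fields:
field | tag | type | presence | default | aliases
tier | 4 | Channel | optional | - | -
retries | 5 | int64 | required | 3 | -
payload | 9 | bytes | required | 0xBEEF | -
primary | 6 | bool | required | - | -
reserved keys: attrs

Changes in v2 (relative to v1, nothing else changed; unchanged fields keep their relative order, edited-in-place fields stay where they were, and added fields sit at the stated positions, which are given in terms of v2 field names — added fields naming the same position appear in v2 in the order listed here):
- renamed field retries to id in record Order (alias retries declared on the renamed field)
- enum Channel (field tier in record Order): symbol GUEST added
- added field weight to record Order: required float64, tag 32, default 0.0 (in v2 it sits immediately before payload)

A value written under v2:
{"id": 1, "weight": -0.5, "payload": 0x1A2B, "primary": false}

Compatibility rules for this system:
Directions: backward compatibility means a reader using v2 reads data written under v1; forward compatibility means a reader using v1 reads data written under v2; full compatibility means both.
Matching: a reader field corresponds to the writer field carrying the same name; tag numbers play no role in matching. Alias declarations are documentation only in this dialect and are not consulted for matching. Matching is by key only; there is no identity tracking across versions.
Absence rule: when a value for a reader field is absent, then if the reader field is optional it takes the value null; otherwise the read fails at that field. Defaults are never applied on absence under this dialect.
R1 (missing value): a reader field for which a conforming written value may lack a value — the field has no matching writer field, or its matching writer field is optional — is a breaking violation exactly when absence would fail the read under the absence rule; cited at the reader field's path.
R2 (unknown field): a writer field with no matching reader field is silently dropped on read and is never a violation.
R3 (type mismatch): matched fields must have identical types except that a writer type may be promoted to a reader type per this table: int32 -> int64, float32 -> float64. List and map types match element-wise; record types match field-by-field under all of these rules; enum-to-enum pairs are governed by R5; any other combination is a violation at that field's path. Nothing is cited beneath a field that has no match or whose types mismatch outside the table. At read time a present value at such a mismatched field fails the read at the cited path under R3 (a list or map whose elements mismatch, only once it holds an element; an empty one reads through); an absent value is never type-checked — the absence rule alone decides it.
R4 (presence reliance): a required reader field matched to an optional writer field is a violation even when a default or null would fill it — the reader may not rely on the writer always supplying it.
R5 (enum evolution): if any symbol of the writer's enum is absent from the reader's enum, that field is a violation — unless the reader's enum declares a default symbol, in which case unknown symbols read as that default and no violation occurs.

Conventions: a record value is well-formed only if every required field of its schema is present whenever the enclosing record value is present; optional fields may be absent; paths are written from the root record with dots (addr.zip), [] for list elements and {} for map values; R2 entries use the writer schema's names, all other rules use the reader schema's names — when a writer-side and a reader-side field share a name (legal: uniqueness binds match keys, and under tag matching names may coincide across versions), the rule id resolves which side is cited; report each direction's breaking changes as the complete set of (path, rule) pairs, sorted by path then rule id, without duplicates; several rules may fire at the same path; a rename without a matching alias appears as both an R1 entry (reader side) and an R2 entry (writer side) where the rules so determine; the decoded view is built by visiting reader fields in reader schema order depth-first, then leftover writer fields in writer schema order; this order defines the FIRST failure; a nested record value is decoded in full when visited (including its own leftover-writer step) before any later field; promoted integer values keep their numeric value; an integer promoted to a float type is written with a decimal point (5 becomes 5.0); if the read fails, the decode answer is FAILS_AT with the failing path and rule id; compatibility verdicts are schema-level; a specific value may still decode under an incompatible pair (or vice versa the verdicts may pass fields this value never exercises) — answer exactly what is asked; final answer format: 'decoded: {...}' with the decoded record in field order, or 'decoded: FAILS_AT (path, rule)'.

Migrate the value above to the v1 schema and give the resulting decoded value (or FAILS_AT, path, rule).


decoded: FAILS_AT (retries, R1)

arrows below run writer -> reader for Order
decode (reader v1):
  tier := null (not supplied -> null)
  read fails at retries under R1 (no fill)
  => FAILS_AT (retries, R1)
the other Order changes do not affect what is asked:
  enum Channel (field tier in record Order): symbol GUEST added -> changes Order's schema-level verdicts only — the decode of this value is the same
  added field weight to record Order: required float64, tag 32, default 0.0 (in v2 it sits immediately before payload) -> changes Order's schema-level verdicts only — the decode of this value is the same


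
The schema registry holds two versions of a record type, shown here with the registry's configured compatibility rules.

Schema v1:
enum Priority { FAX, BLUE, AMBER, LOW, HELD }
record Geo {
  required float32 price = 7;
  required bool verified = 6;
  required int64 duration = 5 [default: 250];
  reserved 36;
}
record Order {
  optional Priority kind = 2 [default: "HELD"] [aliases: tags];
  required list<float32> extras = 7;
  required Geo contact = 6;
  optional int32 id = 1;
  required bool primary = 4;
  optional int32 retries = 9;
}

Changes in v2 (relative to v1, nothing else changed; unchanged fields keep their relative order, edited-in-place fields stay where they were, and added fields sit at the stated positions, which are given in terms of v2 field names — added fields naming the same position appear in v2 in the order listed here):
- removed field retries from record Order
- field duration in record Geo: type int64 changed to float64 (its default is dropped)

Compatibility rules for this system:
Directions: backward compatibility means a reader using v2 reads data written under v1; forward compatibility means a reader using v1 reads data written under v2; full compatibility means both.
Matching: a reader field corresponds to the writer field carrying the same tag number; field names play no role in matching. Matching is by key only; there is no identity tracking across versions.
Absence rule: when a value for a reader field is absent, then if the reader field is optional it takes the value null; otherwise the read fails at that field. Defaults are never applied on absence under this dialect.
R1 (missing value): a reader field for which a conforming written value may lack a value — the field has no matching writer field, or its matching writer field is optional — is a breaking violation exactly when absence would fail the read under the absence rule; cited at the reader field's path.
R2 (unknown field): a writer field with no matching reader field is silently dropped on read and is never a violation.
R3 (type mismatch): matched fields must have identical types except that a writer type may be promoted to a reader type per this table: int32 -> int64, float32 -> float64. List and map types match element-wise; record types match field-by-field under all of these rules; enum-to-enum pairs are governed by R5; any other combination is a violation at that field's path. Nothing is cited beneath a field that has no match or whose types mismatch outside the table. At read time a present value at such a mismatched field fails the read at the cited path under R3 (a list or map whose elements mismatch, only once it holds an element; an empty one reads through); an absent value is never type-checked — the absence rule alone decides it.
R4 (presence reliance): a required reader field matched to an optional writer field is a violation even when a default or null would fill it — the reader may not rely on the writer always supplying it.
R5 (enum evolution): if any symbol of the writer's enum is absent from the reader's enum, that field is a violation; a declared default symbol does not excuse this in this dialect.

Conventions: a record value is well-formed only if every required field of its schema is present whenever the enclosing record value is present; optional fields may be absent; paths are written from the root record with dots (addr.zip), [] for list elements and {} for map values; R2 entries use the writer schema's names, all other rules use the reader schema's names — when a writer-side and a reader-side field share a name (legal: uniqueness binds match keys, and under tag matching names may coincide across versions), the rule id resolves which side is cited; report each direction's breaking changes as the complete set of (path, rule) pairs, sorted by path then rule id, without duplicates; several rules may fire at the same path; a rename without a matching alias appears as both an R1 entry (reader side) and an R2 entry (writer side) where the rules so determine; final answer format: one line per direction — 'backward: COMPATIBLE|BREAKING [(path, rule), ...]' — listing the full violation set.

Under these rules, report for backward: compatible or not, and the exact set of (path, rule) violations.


backward: BREAKING [(contact.duration, R3)]

in Order below, arrows point writer -> reader
backward analysis of Order with v2 as reader and v1 as writer:
  writer optional, Priority -> Priority: reader kind maps from writer kind
  writer required, list<float32> -> list<float32>: reader extras maps from writer extras
  writer required, Geo -> Geo: reader contact maps from writer contact
  writer optional, int32 -> int32: reader id maps from writer id
  writer required, bool -> bool: reader primary maps from writer primary
  retries (writer side), unknown to reader
  writer required, float32 -> float32: reader contact.price maps from writer contact.price
  writer required, bool -> bool: reader contact.verified maps from writer contact.verified
  writer required, int64 -> float64: reader contact.duration maps from writer contact.duration
  R3 fires at contact.duration
  => backward verdict for Order: BREAKING, 1 violation(s)
checking off the Order differences that do not matter here:
  removed field retries from record Order -> inert for the asked Order verdict: nothing fires
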